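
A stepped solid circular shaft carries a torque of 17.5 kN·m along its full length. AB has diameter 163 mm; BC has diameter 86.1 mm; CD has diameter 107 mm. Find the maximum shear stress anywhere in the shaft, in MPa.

140 MPa

Under the same torque, τ_max = 16T/(πd³) is largest where d is smallest — segment BC (d = 86.1 mm).
τ_max = 16·17500/(π·(0.0861)³) = 1.396×10^8 Pa.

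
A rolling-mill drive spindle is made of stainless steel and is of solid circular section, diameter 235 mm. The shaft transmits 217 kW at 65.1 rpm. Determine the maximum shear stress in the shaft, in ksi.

1.81 ksi

ω = 2π·65.1/60 = 6.817 rad/s, so T = P/ω = 217×10³ / 6.817 = 31830 N·m.
J = πd⁴/32 = π(0.235)⁴/32 = 2.994×10^-4 m⁴.
τ_max = T·r/J = 31830 × 0.117 / 2.994×10^-4 = 1.249×10^7 Pa.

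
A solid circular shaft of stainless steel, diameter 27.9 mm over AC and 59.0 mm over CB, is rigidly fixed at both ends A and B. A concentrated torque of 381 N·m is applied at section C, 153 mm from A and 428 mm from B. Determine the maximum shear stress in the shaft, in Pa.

Compatibility: T_A·a/J_AC = T_B·b/J_CB with T_A + T_B = T₀.
J_AC = 5.95×10^-8 m⁴, J_CB = 1.19×10^-6 m⁴, so T_A = T₀·(J_AC/a)/((J_AC/a)+(J_CB/b)) = 46.75 N·m, T_B = 334.2 N·m.
τ in each portion: τ_AC = 1.10×10^7 Pa, τ_CB = 8.29×10^6 Pa; maximum is in AC.
τ_max = T_AC·r/J = 46.75·0.0139/5.95×10^-8 = 1.096×10^7 Pa.

1.10e7 Pa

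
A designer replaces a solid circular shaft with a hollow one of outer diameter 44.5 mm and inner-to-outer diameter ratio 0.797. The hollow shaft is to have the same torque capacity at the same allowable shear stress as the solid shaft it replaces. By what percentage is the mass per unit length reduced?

48.5 %

Equal τ_max and T ⇒ the solid shaft needs d_s³ = d_o³(1−k⁴), so d_s = 44.5·(1−0.797⁴)^(1/3) = 37.46 mm.
Area ratio A_h/A_s = d_o²(1−k²)/d_s² = (1−k²)/(1−k⁴)^(2/3) = 0.5148.
Mass saving = 1 − 0.5148 = 48.5 %.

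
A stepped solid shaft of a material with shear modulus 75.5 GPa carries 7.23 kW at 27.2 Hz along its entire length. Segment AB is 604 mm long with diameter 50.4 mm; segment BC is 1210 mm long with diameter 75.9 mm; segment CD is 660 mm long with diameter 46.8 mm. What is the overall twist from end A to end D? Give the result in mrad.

ω = 2π·27.2 = 170.9 rad/s, so T = P/ω = 7.23×10³ / 170.9 = 42.30 N·m.
J_AB = π(0.0504)⁴/32 = 6.33×10^-7 m⁴; J_BC = π(0.0759)⁴/32 = 3.26×10^-6 m⁴; J_CD = π(0.0468)⁴/32 = 4.71×10^-7 m⁴.
θ = (T/G)·Σ L_i/J_i = (42.30/75.5×10⁹)·(0.604/6.33×10^-7 + 1.21/3.26×10^-6 + 0.660/4.71×10^-7) = 1.528×10^-3 rad.

1.53 mrad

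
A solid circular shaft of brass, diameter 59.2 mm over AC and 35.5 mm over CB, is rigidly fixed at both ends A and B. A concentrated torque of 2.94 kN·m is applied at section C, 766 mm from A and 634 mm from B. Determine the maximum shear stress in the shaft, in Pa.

6.24e7 Pa

Compatibility: T_A·a/J_AC = T_B·b/J_CB with T_A + T_B = T₀.
J_AC = 1.21×10^-6 m⁴, J_CB = 1.56×10^-7 m⁴, so T_A = T₀·(J_AC/a)/((J_AC/a)+(J_CB/b)) = 2543 N·m, T_B = 397.3 N·m.
τ in each portion: τ_AC = 6.24×10^7 Pa, τ_CB = 4.52×10^7 Pa; maximum is in AC.
τ_max = T_AC·r/J = 2543·0.0296/1.21×10^-6 = 6.242×10^7 Pa.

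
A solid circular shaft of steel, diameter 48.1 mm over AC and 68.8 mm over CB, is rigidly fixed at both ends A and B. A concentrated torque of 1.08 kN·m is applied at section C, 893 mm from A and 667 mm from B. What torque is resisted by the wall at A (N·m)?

164 N·m

Compatibility: T_A·a/J_AC = T_B·b/J_CB with T_A + T_B = T₀.
J_AC = 5.26×10^-7 m⁴, J_CB = 2.20×10^-6 m⁴, so T_A = T₀·(J_AC/a)/((J_AC/a)+(J_CB/b)) = 163.5 N·m, T_B = 916.5 N·m.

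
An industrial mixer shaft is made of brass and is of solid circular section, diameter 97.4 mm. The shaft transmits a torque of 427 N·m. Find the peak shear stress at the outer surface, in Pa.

J = πd⁴/32 = π(0.0974)⁴/32 = 8.836×10^-6 m⁴.
τ_max = T·r/J = 427.0 × 0.0487 / 8.836×10^-6 = 2.354×10^6 Pa.

2.35e6 Pa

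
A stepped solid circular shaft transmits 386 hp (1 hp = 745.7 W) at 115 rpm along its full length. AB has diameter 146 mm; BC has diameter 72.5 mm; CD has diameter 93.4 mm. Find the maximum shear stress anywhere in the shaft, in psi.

ω = 2π·115/60 = 12.04 rad/s, so T = P/ω = 386×745.7 / 12.04 = 23900 N·m.
Under the same torque, τ_max = 16T/(πd³) is largest where d is smallest — segment BC (d = 72.5 mm).
τ_max = 16·23900/(π·(0.0725)³) = 3.194×10^8 Pa.

46300 psi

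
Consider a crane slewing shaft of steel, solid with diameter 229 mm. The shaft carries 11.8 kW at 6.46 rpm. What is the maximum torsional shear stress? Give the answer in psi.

1070 psi

ω = 2π·6.46/60 = 0.6765 rad/s, so T = P/ω = 11.8×10³ / 0.6765 = 17440 N·m.
J = πd⁴/32 = π(0.229)⁴/32 = 2.700×10^-4 m⁴.
τ_max = T·r/J = 17440 × 0.115 / 2.700×10^-4 = 7.397×10^6 Pa.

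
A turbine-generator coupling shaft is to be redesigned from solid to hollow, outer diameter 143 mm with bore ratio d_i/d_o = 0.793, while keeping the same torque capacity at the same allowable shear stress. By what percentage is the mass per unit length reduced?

48.1 %

Equal τ_max and T ⇒ the solid shaft needs d_s³ = d_o³(1−k⁴), so d_s = 143·(1−0.793⁴)^(1/3) = 120.9 mm.
Area ratio A_h/A_s = d_o²(1−k²)/d_s² = (1−k²)/(1−k⁴)^(2/3) = 0.5191.
Mass saving = 1 − 0.5191 = 48.1 %.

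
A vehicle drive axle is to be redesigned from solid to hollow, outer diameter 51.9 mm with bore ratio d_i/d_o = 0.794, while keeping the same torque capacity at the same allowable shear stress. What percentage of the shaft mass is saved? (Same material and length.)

48.2 %

Equal τ_max and T ⇒ the solid shaft needs d_s³ = d_o³(1−k⁴), so d_s = 51.9·(1−0.794⁴)^(1/3) = 43.84 mm.
Area ratio A_h/A_s = d_o²(1−k²)/d_s² = (1−k²)/(1−k⁴)^(2/3) = 0.5180.
Mass saving = 1 − 0.5180 = 48.2 %.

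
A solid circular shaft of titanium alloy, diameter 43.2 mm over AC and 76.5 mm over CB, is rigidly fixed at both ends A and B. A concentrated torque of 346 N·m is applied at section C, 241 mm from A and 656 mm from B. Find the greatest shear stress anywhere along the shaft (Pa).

4.74e6 Pa

Compatibility: T_A·a/J_AC = T_B·b/J_CB with T_A + T_B = T₀.
J_AC = 3.42×10^-7 m⁴, J_CB = 3.36×10^-6 m⁴, so T_A = T₀·(J_AC/a)/((J_AC/a)+(J_CB/b)) = 75.01 N·m, T_B = 271.0 N·m.
τ in each portion: τ_AC = 4.74×10^6 Pa, τ_CB = 3.08×10^6 Pa; maximum is in AC.
τ_max = T_AC·r/J = 75.01·0.0216/3.42×10^-7 = 4.739×10^6 Pa.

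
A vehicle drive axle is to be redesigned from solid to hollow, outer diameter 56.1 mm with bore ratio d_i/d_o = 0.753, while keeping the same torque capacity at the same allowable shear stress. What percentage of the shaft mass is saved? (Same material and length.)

Equal τ_max and T ⇒ the solid shaft needs d_s³ = d_o³(1−k⁴), so d_s = 56.1·(1−0.753⁴)^(1/3) = 49.30 mm.
Area ratio A_h/A_s = d_o²(1−k²)/d_s² = (1−k²)/(1−k⁴)^(2/3) = 0.5608.
Mass saving = 1 − 0.5608 = 43.9 %.

43.9 %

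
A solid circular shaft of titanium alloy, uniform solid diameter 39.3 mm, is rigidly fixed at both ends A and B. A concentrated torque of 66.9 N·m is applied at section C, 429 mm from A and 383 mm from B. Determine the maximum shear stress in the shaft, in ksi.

With uniform GJ and both ends fixed, compatibility θ_AC = θ_CB gives T_A·a = T_B·b, together with T_A + T_B = T₀.
T_A = T₀·b/(a+b) = 66.90·383/812.0 = 31.56 N·m; T_B = 35.34 N·m.
τ in each portion: τ_AC = 2.65×10^6 Pa, τ_CB = 2.97×10^6 Pa; maximum is in CB.
τ_max = T_CB·r/J = 35.34·0.0196/2.34×10^-7 = 2.966×10^6 Pa.

0.430 ksi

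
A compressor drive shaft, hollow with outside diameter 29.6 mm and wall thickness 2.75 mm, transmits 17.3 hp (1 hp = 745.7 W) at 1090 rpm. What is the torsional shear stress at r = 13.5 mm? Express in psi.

ω = 2π·1090/60 = 114.1 rad/s, so T = P/ω = 17.3×745.7 / 114.1 = 113.0 N·m.
J = π(d_o⁴ − d_i⁴)/32 = π(0.0296⁴ − 0.0241⁴)/32 = 4.225×10^-8 m⁴.
Shear stress varies linearly with radius: τ = T·r/J = 113.0 × 0.0135 / 4.225×10^-8 = 3.612×10^7 Pa.

5240 psi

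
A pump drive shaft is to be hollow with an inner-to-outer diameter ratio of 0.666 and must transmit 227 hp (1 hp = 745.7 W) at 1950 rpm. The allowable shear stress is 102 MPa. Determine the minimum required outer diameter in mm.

ω = 2π·1950/60 = 204.2 rad/s, so T = P/ω = 227×745.7 / 204.2 = 828.9 N·m.
For a hollow shaft with d_i/d_o = 0.666: τ_max = 16T/(π d_o³ (1−k⁴)), so d_o = [16T/(π τ_allow (1−k⁴))]^(1/3) = [16·828.9/(π·1.02×10^8·0.8033)]^(1/3) = 0.03721 m.

37.2 mm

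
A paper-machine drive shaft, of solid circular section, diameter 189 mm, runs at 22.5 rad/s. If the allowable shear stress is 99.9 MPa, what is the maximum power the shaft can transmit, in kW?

2980 kW

J = πd⁴/32 = π(0.189)⁴/32 = 1.253×10^-4 m⁴.
T_max = τ_allow·J/r = 9.99×10^7 × 1.253×10^-4 / 0.0945 = 132400 N·m.
ω = 22.5 rad/s, so P_max = T_max·ω = 2.980×10^6 W.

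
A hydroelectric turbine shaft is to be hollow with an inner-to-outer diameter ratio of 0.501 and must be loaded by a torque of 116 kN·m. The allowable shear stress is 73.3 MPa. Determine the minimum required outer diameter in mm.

205 mm

For a hollow shaft with d_i/d_o = 0.501: τ_max = 16T/(π d_o³ (1−k⁴)), so d_o = [16T/(π τ_allow (1−k⁴))]^(1/3) = [16·116000/(π·7.33×10^7·0.9370)]^(1/3) = 0.2049 m.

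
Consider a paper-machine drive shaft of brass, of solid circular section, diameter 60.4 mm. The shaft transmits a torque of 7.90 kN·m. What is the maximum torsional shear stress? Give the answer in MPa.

J = πd⁴/32 = π(0.0604)⁴/32 = 1.307×10^-6 m⁴.
τ_max = T·r/J = 7900 × 0.0302 / 1.307×10^-6 = 1.826×10^8 Pa.

183 MPa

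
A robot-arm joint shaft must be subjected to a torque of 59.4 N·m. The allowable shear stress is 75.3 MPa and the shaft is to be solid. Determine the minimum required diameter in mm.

For a solid shaft τ_max = 16T/(πd³), so d = (16T/(π τ_allow))^(1/3) = (16·59.40/(π·7.53×10^7))^(1/3) = 0.01590 m.

15.9 mm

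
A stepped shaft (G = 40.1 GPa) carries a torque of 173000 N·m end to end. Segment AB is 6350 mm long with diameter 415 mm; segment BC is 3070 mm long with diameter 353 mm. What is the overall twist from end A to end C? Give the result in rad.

J_AB = π(0.415)⁴/32 = 2.91×10^-3 m⁴; J_BC = π(0.353)⁴/32 = 1.52×10^-3 m⁴.
θ = (T/G)·Σ L_i/J_i = (173000/40.1×10⁹)·(6.35/2.91×10^-3 + 3.07/1.52×10^-3) = 0.01810 rad.

0.0181 rad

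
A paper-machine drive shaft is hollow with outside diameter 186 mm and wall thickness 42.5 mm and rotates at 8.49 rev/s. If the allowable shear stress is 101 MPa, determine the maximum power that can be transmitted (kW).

J = π(d_o⁴ − d_i⁴)/32 = π(0.186⁴ − 0.101⁴)/32 = 1.073×10^-4 m⁴.
T_max = τ_allow·J/r = 1.01×10^8 × 1.073×10^-4 / 0.0930 = 116500 N·m.
ω = 2π·8.49 = 53.34 rad/s, so P_max = T_max·ω = 6.215×10^6 W.

6220 kW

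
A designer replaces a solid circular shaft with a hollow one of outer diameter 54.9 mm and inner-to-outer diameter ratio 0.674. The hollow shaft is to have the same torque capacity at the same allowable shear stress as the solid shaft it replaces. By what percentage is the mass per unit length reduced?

Equal τ_max and T ⇒ the solid shaft needs d_s³ = d_o³(1−k⁴), so d_s = 54.9·(1−0.674⁴)^(1/3) = 50.83 mm.
Area ratio A_h/A_s = d_o²(1−k²)/d_s² = (1−k²)/(1−k⁴)^(2/3) = 0.6366.
Mass saving = 1 − 0.6366 = 36.3 %.

36.3 %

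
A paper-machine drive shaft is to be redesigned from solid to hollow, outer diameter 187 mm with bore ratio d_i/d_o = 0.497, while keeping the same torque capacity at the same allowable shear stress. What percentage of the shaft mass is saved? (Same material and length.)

Equal τ_max and T ⇒ the solid shaft needs d_s³ = d_o³(1−k⁴), so d_s = 187·(1−0.497⁴)^(1/3) = 183.1 mm.
Area ratio A_h/A_s = d_o²(1−k²)/d_s² = (1−k²)/(1−k⁴)^(2/3) = 0.7853.
Mass saving = 1 − 0.7853 = 21.5 %.

21.5 %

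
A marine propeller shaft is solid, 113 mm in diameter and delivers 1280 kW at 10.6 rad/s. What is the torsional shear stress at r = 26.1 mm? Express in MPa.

197 MPa

ω = 10.6 rad/s, so T = P/ω = 1280×10³ / 10.60 = 120800 N·m.
J = πd⁴/32 = π(0.113)⁴/32 = 1.601×10^-5 m⁴.
Shear stress varies linearly with radius: τ = T·r/J = 120800 × 0.0261 / 1.601×10^-5 = 1.969×10^8 Pa.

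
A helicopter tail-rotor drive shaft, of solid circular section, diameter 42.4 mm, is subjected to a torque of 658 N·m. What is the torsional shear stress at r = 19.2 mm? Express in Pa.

J = πd⁴/32 = π(0.0424)⁴/32 = 3.173×10^-7 m⁴.
Shear stress varies linearly with radius: τ = T·r/J = 658.0 × 0.0192 / 3.173×10^-7 = 3.982×10^7 Pa.

3.98e7 Pa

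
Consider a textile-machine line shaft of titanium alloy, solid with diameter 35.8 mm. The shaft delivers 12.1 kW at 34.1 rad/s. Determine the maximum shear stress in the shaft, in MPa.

39.4 MPa

ω = 34.1 rad/s, so T = P/ω = 12.1×10³ / 34.10 = 354.8 N·m.
J = πd⁴/32 = π(0.0358)⁴/32 = 1.613×10^-7 m⁴.
τ_max = T·r/J = 354.8 × 0.0179 / 1.613×10^-7 = 3.939×10^7 Pa.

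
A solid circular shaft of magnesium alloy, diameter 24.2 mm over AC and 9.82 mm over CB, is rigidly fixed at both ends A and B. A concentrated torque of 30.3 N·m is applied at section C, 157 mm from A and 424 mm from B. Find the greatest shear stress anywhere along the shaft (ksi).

Compatibility: T_A·a/J_AC = T_B·b/J_CB with T_A + T_B = T₀.
J_AC = 3.37×10^-8 m⁴, J_CB = 9.13×10^-10 m⁴, so T_A = T₀·(J_AC/a)/((J_AC/a)+(J_CB/b)) = 30.00 N·m, T_B = 0.3012 N·m.
τ in each portion: τ_AC = 1.08×10^7 Pa, τ_CB = 1.62×10^6 Pa; maximum is in AC.
τ_max = T_AC·r/J = 30.00·0.0121/3.37×10^-8 = 1.078×10^7 Pa.

1.56 ksi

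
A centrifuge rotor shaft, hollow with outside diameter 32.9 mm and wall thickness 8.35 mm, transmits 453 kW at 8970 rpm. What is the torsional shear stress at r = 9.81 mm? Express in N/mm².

43.7 N/mm²

ω = 2π·8970/60 = 939.3 rad/s, so T = P/ω = 453×10³ / 939.3 = 482.3 N·m.
J = π(d_o⁴ − d_i⁴)/32 = π(0.0329⁴ − 0.0162⁴)/32 = 1.083×10^-7 m⁴.
Shear stress varies linearly with radius: τ = T·r/J = 482.3 × 0.00981 / 1.083×10^-7 = 4.370×10^7 Pa.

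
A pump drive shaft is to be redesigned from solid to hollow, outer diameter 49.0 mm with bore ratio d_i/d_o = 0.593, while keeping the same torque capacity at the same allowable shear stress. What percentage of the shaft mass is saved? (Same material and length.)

Equal τ_max and T ⇒ the solid shaft needs d_s³ = d_o³(1−k⁴), so d_s = 49.0·(1−0.593⁴)^(1/3) = 46.89 mm.
Area ratio A_h/A_s = d_o²(1−k²)/d_s² = (1−k²)/(1−k⁴)^(2/3) = 0.7080.
Mass saving = 1 − 0.7080 = 29.2 %.

29.2 %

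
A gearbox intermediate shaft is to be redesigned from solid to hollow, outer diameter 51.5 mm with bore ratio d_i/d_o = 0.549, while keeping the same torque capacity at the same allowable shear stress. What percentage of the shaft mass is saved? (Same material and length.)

Equal τ_max and T ⇒ the solid shaft needs d_s³ = d_o³(1−k⁴), so d_s = 51.5·(1−0.549⁴)^(1/3) = 49.89 mm.
Area ratio A_h/A_s = d_o²(1−k²)/d_s² = (1−k²)/(1−k⁴)^(2/3) = 0.7444.
Mass saving = 1 − 0.7444 = 25.6 %.

25.6 %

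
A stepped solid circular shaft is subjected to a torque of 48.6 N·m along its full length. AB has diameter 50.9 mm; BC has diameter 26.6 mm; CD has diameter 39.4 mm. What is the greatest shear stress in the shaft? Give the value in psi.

1910 psi

Under the same torque, τ_max = 16T/(πd³) is largest where d is smallest — segment BC (d = 26.6 mm).
τ_max = 16·48.60/(π·(0.0266)³) = 1.315×10^7 Pa.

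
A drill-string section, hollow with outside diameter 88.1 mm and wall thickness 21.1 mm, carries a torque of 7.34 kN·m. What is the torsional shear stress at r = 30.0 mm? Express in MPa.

40.2 MPa

J = π(d_o⁴ − d_i⁴)/32 = π(0.0881⁴ − 0.0459⁴)/32 = 5.479×10^-6 m⁴.
Shear stress varies linearly with radius: τ = T·r/J = 7340 × 0.0300 / 5.479×10^-6 = 4.019×10^7 Pa.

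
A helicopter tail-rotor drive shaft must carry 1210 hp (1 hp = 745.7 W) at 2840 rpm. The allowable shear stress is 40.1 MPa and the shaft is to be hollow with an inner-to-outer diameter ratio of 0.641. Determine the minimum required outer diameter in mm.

77.4 mm

ω = 2π·2840/60 = 297.4 rad/s, so T = P/ω = 1210×745.7 / 297.4 = 3034 N·m.
For a hollow shaft with d_i/d_o = 0.641: τ_max = 16T/(π d_o³ (1−k⁴)), so d_o = [16T/(π τ_allow (1−k⁴))]^(1/3) = [16·3034/(π·4.01×10^7·0.8312)]^(1/3) = 0.07739 m.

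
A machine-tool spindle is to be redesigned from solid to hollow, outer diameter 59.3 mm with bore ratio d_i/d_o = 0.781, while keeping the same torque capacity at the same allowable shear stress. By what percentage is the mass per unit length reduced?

46.8 %

Equal τ_max and T ⇒ the solid shaft needs d_s³ = d_o³(1−k⁴), so d_s = 59.3·(1−0.781⁴)^(1/3) = 50.78 mm.
Area ratio A_h/A_s = d_o²(1−k²)/d_s² = (1−k²)/(1−k⁴)^(2/3) = 0.5319.
Mass saving = 1 − 0.5319 = 46.8 %.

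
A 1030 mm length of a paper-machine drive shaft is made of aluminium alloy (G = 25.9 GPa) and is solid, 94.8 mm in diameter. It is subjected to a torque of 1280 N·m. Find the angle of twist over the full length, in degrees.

0.368°

J = πd⁴/32 = π(0.0948)⁴/32 = 7.929×10^-6 m⁴.
θ = T·L/(G·J) = 1280 × 1.03 / (25.9×10⁹ × 7.929×10^-6) = 6.420×10^-3 rad.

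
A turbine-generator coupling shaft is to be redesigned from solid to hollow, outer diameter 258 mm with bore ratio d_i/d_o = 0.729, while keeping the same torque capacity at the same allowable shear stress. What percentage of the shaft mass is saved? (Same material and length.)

41.5 %

Equal τ_max and T ⇒ the solid shaft needs d_s³ = d_o³(1−k⁴), so d_s = 258·(1−0.729⁴)^(1/3) = 231.0 mm.
Area ratio A_h/A_s = d_o²(1−k²)/d_s² = (1−k²)/(1−k⁴)^(2/3) = 0.5846.
Mass saving = 1 − 0.5846 = 41.5 %.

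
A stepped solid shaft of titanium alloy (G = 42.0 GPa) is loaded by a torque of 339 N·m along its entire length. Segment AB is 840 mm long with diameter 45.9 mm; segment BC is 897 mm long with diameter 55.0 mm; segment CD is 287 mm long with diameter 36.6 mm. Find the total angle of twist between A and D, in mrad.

36.8 mrad

J_AB = π(0.0459)⁴/32 = 4.36×10^-7 m⁴; J_BC = π(0.0550)⁴/32 = 8.98×10^-7 m⁴; J_CD = π(0.0366)⁴/32 = 1.76×10^-7 m⁴.
θ = (T/G)·Σ L_i/J_i = (339.0/42.0×10⁹)·(0.840/4.36×10^-7 + 0.897/8.98×10^-7 + 0.287/1.76×10^-7) = 0.03677 rad.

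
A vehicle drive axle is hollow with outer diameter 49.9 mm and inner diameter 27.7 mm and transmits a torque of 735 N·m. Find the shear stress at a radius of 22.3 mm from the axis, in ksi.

J = π(d_o⁴ − d_i⁴)/32 = π(0.0499⁴ − 0.0277⁴)/32 = 5.509×10^-7 m⁴.
Shear stress varies linearly with radius: τ = T·r/J = 735.0 × 0.0223 / 5.509×10^-7 = 2.975×10^7 Pa.

4.32 ksi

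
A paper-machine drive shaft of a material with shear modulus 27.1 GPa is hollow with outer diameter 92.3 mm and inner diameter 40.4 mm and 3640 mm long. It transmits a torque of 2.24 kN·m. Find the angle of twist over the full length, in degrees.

2.51°

J = π(d_o⁴ − d_i⁴)/32 = π(0.0923⁴ − 0.0404⁴)/32 = 6.864×10^-6 m⁴.
θ = T·L/(G·J) = 2240 × 3.64 / (27.1×10⁹ × 6.864×10^-6) = 0.04383 rad.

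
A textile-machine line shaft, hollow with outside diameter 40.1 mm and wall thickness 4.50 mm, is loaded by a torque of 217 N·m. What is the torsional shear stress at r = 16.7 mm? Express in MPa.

J = π(d_o⁴ − d_i⁴)/32 = π(0.0401⁴ − 0.0311⁴)/32 = 1.620×10^-7 m⁴.
Shear stress varies linearly with radius: τ = T·r/J = 217.0 × 0.0167 / 1.620×10^-7 = 2.237×10^7 Pa.

22.4 MPa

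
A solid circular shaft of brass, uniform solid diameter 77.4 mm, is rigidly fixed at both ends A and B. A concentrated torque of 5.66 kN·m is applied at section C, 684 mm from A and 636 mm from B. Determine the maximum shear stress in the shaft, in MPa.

32.2 MPa

With uniform GJ and both ends fixed, compatibility θ_AC = θ_CB gives T_A·a = T_B·b, together with T_A + T_B = T₀.
T_A = T₀·b/(a+b) = 5660·636/1320 = 2727 N·m; T_B = 2933 N·m.
τ in each portion: τ_AC = 3.00×10^7 Pa, τ_CB = 3.22×10^7 Pa; maximum is in CB.
τ_max = T_CB·r/J = 2933·0.0387/3.52×10^-6 = 3.221×10^7 Pa.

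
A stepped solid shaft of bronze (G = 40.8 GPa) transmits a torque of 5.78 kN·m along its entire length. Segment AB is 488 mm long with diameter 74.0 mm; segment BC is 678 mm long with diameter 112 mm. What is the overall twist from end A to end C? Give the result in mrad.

J_AB = π(0.0740)⁴/32 = 2.94×10^-6 m⁴; J_BC = π(0.112)⁴/32 = 1.54×10^-5 m⁴.
θ = (T/G)·Σ L_i/J_i = (5780/40.8×10⁹)·(0.488/2.94×10^-6 + 0.678/1.54×10^-5) = 0.02970 rad.

29.7 mrad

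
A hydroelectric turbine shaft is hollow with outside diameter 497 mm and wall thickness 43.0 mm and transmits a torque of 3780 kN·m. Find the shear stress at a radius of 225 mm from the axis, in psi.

38700 psi

J = π(d_o⁴ − d_i⁴)/32 = π(0.497⁴ − 0.411⁴)/32 = 3.189×10^-3 m⁴.
Shear stress varies linearly with radius: τ = T·r/J = 3.780e6 × 0.225 / 3.189×10^-3 = 2.667×10^8 Pa.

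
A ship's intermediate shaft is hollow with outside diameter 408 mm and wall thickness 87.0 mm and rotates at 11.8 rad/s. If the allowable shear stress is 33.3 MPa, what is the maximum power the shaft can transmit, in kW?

J = π(d_o⁴ − d_i⁴)/32 = π(0.408⁴ − 0.234⁴)/32 = 2.426×10^-3 m⁴.
T_max = τ_allow·J/r = 3.33×10^7 × 2.426×10^-3 / 0.204 = 396000 N·m.
ω = 11.8 rad/s, so P_max = T_max·ω = 4.673×10^6 W.

4670 kW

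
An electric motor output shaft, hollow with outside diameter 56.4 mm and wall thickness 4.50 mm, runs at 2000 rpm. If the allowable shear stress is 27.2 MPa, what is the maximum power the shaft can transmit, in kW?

101 kW

J = π(d_o⁴ − d_i⁴)/32 = π(0.0564⁴ − 0.0474⁴)/32 = 4.978×10^-7 m⁴.
T_max = τ_allow·J/r = 2.72×10^7 × 4.978×10^-7 / 0.0282 = 480.2 N·m.
ω = 2π·2000/60 = 209.4 rad/s, so P_max = T_max·ω = 1.006×10^5 W.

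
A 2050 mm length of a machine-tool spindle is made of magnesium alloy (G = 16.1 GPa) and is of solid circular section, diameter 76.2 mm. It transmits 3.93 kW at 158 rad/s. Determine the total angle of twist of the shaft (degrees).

ω = 158 rad/s, so T = P/ω = 3.93×10³ / 158.0 = 24.87 N·m.
J = πd⁴/32 = π(0.0762)⁴/32 = 3.310×10^-6 m⁴.
θ = T·L/(G·J) = 24.87 × 2.05 / (16.1×10⁹ × 3.310×10^-6) = 9.568×10^-4 rad.

0.0548°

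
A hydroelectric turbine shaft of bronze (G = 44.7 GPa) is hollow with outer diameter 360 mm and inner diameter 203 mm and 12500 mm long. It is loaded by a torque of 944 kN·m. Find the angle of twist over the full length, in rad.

J = π(d_o⁴ − d_i⁴)/32 = π(0.360⁴ − 0.203⁴)/32 = 1.482×10^-3 m⁴.
θ = T·L/(G·J) = 944000 × 12.5 / (44.7×10⁹ × 1.482×10^-3) = 0.1781 rad.

0.178 rad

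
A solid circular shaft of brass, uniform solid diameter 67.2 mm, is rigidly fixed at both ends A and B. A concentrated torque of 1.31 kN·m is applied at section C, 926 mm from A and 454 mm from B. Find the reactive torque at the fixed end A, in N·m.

With uniform GJ and both ends fixed, compatibility θ_AC = θ_CB gives T_A·a = T_B·b, together with T_A + T_B = T₀.
T_A = T₀·b/(a+b) = 1310·454/1380 = 431.0 N·m; T_B = 879.0 N·m.

431 N·m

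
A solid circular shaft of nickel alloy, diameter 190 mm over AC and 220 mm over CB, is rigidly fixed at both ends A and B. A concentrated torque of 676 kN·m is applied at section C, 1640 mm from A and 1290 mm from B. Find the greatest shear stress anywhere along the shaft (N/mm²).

225 N/mm²

Compatibility: T_A·a/J_AC = T_B·b/J_CB with T_A + T_B = T₀.
J_AC = 1.28×10^-4 m⁴, J_CB = 2.30×10^-4 m⁴, so T_A = T₀·(J_AC/a)/((J_AC/a)+(J_CB/b)) = 205800 N·m, T_B = 470200 N·m.
τ in each portion: τ_AC = 1.53×10^8 Pa, τ_CB = 2.25×10^8 Pa; maximum is in CB.
τ_max = T_CB·r/J = 470200·0.110/2.30×10^-4 = 2.249×10^8 Pa.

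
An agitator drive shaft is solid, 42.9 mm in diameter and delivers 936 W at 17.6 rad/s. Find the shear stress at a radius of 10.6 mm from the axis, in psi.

ω = 17.6 rad/s, so T = P/ω = 936 / 17.60 = 53.18 N·m.
J = πd⁴/32 = π(0.0429)⁴/32 = 3.325×10^-7 m⁴.
Shear stress varies linearly with radius: τ = T·r/J = 53.18 × 0.0106 / 3.325×10^-7 = 1.695×10^6 Pa.

246 psi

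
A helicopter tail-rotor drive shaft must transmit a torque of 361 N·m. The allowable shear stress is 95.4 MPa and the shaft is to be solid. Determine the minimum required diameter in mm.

26.8 mm

For a solid shaft τ_max = 16T/(πd³), so d = (16T/(π τ_allow))^(1/3) = (16·361.0/(π·9.54×10^7))^(1/3) = 0.02681 m.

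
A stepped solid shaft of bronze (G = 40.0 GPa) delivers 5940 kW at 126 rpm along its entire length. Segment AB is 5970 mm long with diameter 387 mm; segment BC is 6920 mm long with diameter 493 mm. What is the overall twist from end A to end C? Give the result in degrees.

ω = 2π·126/60 = 13.19 rad/s, so T = P/ω = 5940×10³ / 13.19 = 450200 N·m.
J_AB = π(0.387)⁴/32 = 2.20×10^-3 m⁴; J_BC = π(0.493)⁴/32 = 5.80×10^-3 m⁴.
θ = (T/G)·Σ L_i/J_i = (450200/40.0×10⁹)·(5.97/2.20×10^-3 + 6.92/5.80×10^-3) = 0.04394 rad.

2.52°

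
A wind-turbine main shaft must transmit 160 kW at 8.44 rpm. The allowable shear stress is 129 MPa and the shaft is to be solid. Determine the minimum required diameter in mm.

ω = 2π·8.44/60 = 0.8838 rad/s, so T = P/ω = 160×10³ / 0.8838 = 181000 N·m.
For a solid shaft τ_max = 16T/(πd³), so d = (16T/(π τ_allow))^(1/3) = (16·181000/(π·1.29×10^8))^(1/3) = 0.1926 m.

193 mm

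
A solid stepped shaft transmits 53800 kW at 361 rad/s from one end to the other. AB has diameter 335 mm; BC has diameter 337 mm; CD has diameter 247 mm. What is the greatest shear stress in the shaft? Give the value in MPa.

ω = 361 rad/s, so T = P/ω = 53800×10³ / 361.0 = 149000 N·m.
Under the same torque, τ_max = 16T/(πd³) is largest where d is smallest — segment CD (d = 247 mm).
τ_max = 16·149000/(π·(0.247)³) = 5.037×10^7 Pa.

50.4 MPa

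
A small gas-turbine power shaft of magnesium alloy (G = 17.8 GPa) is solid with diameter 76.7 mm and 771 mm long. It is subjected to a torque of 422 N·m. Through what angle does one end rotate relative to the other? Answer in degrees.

J = πd⁴/32 = π(0.0767)⁴/32 = 3.398×10^-6 m⁴.
θ = T·L/(G·J) = 422.0 × 0.771 / (17.8×10⁹ × 3.398×10^-6) = 5.380×10^-3 rad.

0.308°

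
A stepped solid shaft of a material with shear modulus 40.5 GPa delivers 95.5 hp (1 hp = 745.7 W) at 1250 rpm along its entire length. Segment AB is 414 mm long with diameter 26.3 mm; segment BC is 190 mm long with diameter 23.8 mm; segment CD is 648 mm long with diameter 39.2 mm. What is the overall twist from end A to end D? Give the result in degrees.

13.6°

ω = 2π·1250/60 = 130.9 rad/s, so T = P/ω = 95.5×745.7 / 130.9 = 544.0 N·m.
J_AB = π(0.0263)⁴/32 = 4.70×10^-8 m⁴; J_BC = π(0.0238)⁴/32 = 3.15×10^-8 m⁴; J_CD = π(0.0392)⁴/32 = 2.32×10^-7 m⁴.
θ = (T/G)·Σ L_i/J_i = (544.0/40.5×10⁹)·(0.414/4.70×10^-8 + 0.190/3.15×10^-8 + 0.648/2.32×10^-7) = 0.2370 rad.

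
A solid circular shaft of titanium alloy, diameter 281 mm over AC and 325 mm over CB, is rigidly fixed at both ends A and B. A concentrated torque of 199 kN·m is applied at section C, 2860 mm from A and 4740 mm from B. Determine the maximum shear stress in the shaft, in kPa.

22000 kPa

Compatibility: T_A·a/J_AC = T_B·b/J_CB with T_A + T_B = T₀.
J_AC = 6.12×10^-4 m⁴, J_CB = 1.10×10^-3 m⁴, so T_A = T₀·(J_AC/a)/((J_AC/a)+(J_CB/b)) = 95690 N·m, T_B = 103300 N·m.
τ in each portion: τ_AC = 2.20×10^7 Pa, τ_CB = 1.53×10^7 Pa; maximum is in AC.
τ_max = T_AC·r/J = 95690·0.141/6.12×10^-4 = 2.196×10^7 Pa.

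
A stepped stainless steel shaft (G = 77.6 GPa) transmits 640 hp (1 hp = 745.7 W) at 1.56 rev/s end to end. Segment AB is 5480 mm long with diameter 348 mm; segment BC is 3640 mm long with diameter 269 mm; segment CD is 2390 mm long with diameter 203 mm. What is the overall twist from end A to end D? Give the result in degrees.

0.907°

ω = 2π·1.56 = 9.802 rad/s, so T = P/ω = 640×745.7 / 9.802 = 48690 N·m.
J_AB = π(0.348)⁴/32 = 1.44×10^-3 m⁴; J_BC = π(0.269)⁴/32 = 5.14×10^-4 m⁴; J_CD = π(0.203)⁴/32 = 1.67×10^-4 m⁴.
θ = (T/G)·Σ L_i/J_i = (48690/77.6×10⁹)·(5.48/1.44×10^-3 + 3.64/5.14×10^-4 + 2.39/1.67×10^-4) = 0.01583 rad.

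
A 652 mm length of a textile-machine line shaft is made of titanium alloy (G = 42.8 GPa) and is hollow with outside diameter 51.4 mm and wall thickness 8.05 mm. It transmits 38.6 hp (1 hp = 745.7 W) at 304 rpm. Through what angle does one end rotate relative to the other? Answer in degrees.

ω = 2π·304/60 = 31.83 rad/s, so T = P/ω = 38.6×745.7 / 31.83 = 904.2 N·m.
J = π(d_o⁴ − d_i⁴)/32 = π(0.0514⁴ − 0.0353⁴)/32 = 5.328×10^-7 m⁴.
θ = T·L/(G·J) = 904.2 × 0.652 / (42.8×10⁹ × 5.328×10^-7) = 0.02585 rad.

1.48°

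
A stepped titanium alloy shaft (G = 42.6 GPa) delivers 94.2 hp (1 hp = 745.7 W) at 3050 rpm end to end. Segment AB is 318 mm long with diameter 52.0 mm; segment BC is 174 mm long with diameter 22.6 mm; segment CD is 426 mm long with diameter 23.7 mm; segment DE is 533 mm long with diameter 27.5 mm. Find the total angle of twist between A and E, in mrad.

ω = 2π·3050/60 = 319.4 rad/s, so T = P/ω = 94.2×745.7 / 319.4 = 219.9 N·m.
J_AB = π(0.0520)⁴/32 = 7.18×10^-7 m⁴; J_BC = π(0.0226)⁴/32 = 2.56×10^-8 m⁴; J_CD = π(0.0237)⁴/32 = 3.10×10^-8 m⁴; J_DE = π(0.0275)⁴/32 = 5.61×10^-8 m⁴.
θ = (T/G)·Σ L_i/J_i = (219.9/42.6×10⁹)·(0.318/7.18×10^-7 + 0.174/2.56×10^-8 + 0.426/3.10×10^-8 + 0.533/5.61×10^-8) = 0.1574 rad.

157 mrad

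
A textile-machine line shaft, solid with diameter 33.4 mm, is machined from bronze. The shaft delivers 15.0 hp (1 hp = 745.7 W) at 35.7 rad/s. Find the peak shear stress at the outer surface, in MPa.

42.8 MPa

ω = 35.7 rad/s, so T = P/ω = 15.0×745.7 / 35.70 = 313.3 N·m.
J = πd⁴/32 = π(0.0334)⁴/32 = 1.222×10^-7 m⁴.
τ_max = T·r/J = 313.3 × 0.0167 / 1.222×10^-7 = 4.283×10^7 Pa.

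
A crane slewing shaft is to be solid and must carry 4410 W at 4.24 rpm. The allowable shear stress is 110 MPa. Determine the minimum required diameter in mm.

77.2 mm

ω = 2π·4.24/60 = 0.4440 rad/s, so T = P/ω = 4410 / 0.4440 = 9932 N·m.
For a solid shaft τ_max = 16T/(πd³), so d = (16T/(π τ_allow))^(1/3) = (16·9932/(π·1.10×10^8))^(1/3) = 0.07719 m.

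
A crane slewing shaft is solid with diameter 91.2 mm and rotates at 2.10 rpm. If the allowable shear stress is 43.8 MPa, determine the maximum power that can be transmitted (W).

J = πd⁴/32 = π(0.0912)⁴/32 = 6.792×10^-6 m⁴.
T_max = τ_allow·J/r = 4.38×10^7 × 6.792×10^-6 / 0.0456 = 6524 N·m.
ω = 2π·2.10/60 = 0.2199 rad/s, so P_max = T_max·ω = 1435 W.

1430 W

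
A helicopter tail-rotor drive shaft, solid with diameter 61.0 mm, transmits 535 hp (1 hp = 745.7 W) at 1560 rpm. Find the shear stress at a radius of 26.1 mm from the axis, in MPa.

ω = 2π·1560/60 = 163.4 rad/s, so T = P/ω = 535×745.7 / 163.4 = 2442 N·m.
J = πd⁴/32 = π(0.0610)⁴/32 = 1.359×10^-6 m⁴.
Shear stress varies linearly with radius: τ = T·r/J = 2442 × 0.0261 / 1.359×10^-6 = 4.689×10^7 Pa.

46.9 MPa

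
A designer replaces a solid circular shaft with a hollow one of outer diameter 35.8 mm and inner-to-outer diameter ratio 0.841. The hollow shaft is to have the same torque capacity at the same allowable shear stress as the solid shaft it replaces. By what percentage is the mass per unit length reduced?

53.5 %

Equal τ_max and T ⇒ the solid shaft needs d_s³ = d_o³(1−k⁴), so d_s = 35.8·(1−0.841⁴)^(1/3) = 28.41 mm.
Area ratio A_h/A_s = d_o²(1−k²)/d_s² = (1−k²)/(1−k⁴)^(2/3) = 0.4648.
Mass saving = 1 − 0.4648 = 53.5 %.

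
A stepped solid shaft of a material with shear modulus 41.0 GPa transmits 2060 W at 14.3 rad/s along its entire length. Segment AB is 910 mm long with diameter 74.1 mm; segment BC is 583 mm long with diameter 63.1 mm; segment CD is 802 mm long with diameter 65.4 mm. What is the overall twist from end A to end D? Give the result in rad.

ω = 14.3 rad/s, so T = P/ω = 2060 / 14.30 = 144.1 N·m.
J_AB = π(0.0741)⁴/32 = 2.96×10^-6 m⁴; J_BC = π(0.0631)⁴/32 = 1.56×10^-6 m⁴; J_CD = π(0.0654)⁴/32 = 1.80×10^-6 m⁴.
θ = (T/G)·Σ L_i/J_i = (144.1/41.0×10⁹)·(0.910/2.96×10^-6 + 0.583/1.56×10^-6 + 0.802/1.80×10^-6) = 3.965×10^-3 rad.

0.00397 rad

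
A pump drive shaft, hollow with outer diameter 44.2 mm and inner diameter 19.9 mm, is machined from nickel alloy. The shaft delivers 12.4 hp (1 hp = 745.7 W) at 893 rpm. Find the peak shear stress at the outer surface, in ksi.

0.882 ksi

ω = 2π·893/60 = 93.51 rad/s, so T = P/ω = 12.4×745.7 / 93.51 = 98.88 N·m.
J = π(d_o⁴ − d_i⁴)/32 = π(0.0442⁴ − 0.0199⁴)/32 = 3.593×10^-7 m⁴.
τ_max = T·r/J = 98.88 × 0.0221 / 3.593×10^-7 = 6.082×10^6 Pa.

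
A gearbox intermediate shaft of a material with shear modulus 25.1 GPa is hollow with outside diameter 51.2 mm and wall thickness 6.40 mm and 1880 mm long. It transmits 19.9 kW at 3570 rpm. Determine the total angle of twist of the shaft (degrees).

ω = 2π·3570/60 = 373.8 rad/s, so T = P/ω = 19.9×10³ / 373.8 = 53.23 N·m.
J = π(d_o⁴ − d_i⁴)/32 = π(0.0512⁴ − 0.0384⁴)/32 = 4.612×10^-7 m⁴.
θ = T·L/(G·J) = 53.23 × 1.88 / (25.1×10⁹ × 4.612×10^-7) = 8.645×10^-3 rad.

0.495°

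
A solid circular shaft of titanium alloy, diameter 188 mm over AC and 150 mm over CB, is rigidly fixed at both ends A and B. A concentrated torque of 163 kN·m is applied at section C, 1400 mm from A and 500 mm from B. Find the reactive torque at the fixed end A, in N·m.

Compatibility: T_A·a/J_AC = T_B·b/J_CB with T_A + T_B = T₀.
J_AC = 1.23×10^-4 m⁴, J_CB = 4.97×10^-5 m⁴, so T_A = T₀·(J_AC/a)/((J_AC/a)+(J_CB/b)) = 76360 N·m, T_B = 86640 N·m.

76400 N·m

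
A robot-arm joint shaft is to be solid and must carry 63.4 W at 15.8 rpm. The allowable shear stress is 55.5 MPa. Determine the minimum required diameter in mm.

ω = 2π·15.8/60 = 1.655 rad/s, so T = P/ω = 63.4 / 1.655 = 38.32 N·m.
For a solid shaft τ_max = 16T/(πd³), so d = (16T/(π τ_allow))^(1/3) = (16·38.32/(π·5.55×10^7))^(1/3) = 0.01521 m.

15.2 mm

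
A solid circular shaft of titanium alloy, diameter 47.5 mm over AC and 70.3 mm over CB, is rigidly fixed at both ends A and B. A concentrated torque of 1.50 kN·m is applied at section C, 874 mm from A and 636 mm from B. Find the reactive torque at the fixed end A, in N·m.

Compatibility: T_A·a/J_AC = T_B·b/J_CB with T_A + T_B = T₀.
J_AC = 5.00×10^-7 m⁴, J_CB = 2.40×10^-6 m⁴, so T_A = T₀·(J_AC/a)/((J_AC/a)+(J_CB/b)) = 197.5 N·m, T_B = 1302 N·m.

198 N·m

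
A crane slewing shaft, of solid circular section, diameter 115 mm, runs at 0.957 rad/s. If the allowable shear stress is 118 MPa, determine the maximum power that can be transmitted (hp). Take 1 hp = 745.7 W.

45.2 hp

J = πd⁴/32 = π(0.115)⁴/32 = 1.717×10^-5 m⁴.
T_max = τ_allow·J/r = 1.18×10^8 × 1.717×10^-5 / 0.0575 = 35240 N·m.
ω = 0.957 rad/s, so P_max = T_max·ω = 3.372×10^4 W.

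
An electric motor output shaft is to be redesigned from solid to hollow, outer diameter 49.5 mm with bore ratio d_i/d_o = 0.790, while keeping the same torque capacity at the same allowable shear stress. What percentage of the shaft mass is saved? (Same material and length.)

47.8 %

Equal τ_max and T ⇒ the solid shaft needs d_s³ = d_o³(1−k⁴), so d_s = 49.5·(1−0.790⁴)^(1/3) = 41.99 mm.
Area ratio A_h/A_s = d_o²(1−k²)/d_s² = (1−k²)/(1−k⁴)^(2/3) = 0.5223.
Mass saving = 1 − 0.5223 = 47.8 %.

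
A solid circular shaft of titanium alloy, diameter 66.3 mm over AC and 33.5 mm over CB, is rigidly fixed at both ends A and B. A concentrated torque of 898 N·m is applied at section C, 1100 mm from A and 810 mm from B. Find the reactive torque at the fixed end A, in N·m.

Compatibility: T_A·a/J_AC = T_B·b/J_CB with T_A + T_B = T₀.
J_AC = 1.90×10^-6 m⁴, J_CB = 1.24×10^-7 m⁴, so T_A = T₀·(J_AC/a)/((J_AC/a)+(J_CB/b)) = 825.0 N·m, T_B = 73.03 N·m.

825 N·m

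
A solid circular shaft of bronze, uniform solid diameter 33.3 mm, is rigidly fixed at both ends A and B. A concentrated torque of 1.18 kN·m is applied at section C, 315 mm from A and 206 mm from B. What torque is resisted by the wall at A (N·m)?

467 N·m

With uniform GJ and both ends fixed, compatibility θ_AC = θ_CB gives T_A·a = T_B·b, together with T_A + T_B = T₀.
T_A = T₀·b/(a+b) = 1180·206/521.0 = 466.6 N·m; T_B = 713.4 N·m.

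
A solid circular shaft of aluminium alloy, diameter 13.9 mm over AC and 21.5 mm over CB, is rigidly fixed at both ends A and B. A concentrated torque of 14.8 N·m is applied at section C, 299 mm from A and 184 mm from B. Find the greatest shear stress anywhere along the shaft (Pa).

6.85e6 Pa

Compatibility: T_A·a/J_AC = T_B·b/J_CB with T_A + T_B = T₀.
J_AC = 3.66×10^-9 m⁴, J_CB = 2.10×10^-8 m⁴, so T_A = T₀·(J_AC/a)/((J_AC/a)+(J_CB/b)) = 1.437 N·m, T_B = 13.36 N·m.
τ in each portion: τ_AC = 2.72×10^6 Pa, τ_CB = 6.85×10^6 Pa; maximum is in CB.
τ_max = T_CB·r/J = 13.36·0.0107/2.10×10^-8 = 6.848×10^6 Pa.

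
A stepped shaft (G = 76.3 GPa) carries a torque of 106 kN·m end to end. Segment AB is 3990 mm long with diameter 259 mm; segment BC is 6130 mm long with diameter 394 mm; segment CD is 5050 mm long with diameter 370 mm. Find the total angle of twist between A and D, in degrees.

J_AB = π(0.259)⁴/32 = 4.42×10^-4 m⁴; J_BC = π(0.394)⁴/32 = 2.37×10^-3 m⁴; J_CD = π(0.370)⁴/32 = 1.84×10^-3 m⁴.
θ = (T/G)·Σ L_i/J_i = (106000/76.3×10⁹)·(3.99/4.42×10^-4 + 6.13/2.37×10^-3 + 5.05/1.84×10^-3) = 0.01996 rad.

1.14°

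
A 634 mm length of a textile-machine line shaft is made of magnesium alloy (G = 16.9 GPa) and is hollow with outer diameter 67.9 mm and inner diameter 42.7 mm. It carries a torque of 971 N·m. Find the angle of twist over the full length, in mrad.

20.7 mrad

J = π(d_o⁴ − d_i⁴)/32 = π(0.0679⁴ − 0.0427⁴)/32 = 1.760×10^-6 m⁴.
θ = T·L/(G·J) = 971.0 × 0.634 / (16.9×10⁹ × 1.760×10^-6) = 0.02069 rad.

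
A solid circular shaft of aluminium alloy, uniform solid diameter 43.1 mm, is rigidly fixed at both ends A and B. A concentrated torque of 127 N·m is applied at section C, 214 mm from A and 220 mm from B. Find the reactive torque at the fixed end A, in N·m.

64.4 N·m

With uniform GJ and both ends fixed, compatibility θ_AC = θ_CB gives T_A·a = T_B·b, together with T_A + T_B = T₀.
T_A = T₀·b/(a+b) = 127.0·220/434.0 = 64.38 N·m; T_B = 62.62 N·m.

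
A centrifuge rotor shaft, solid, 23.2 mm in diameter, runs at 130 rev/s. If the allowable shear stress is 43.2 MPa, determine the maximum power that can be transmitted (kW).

J = πd⁴/32 = π(0.0232)⁴/32 = 2.844×10^-8 m⁴.
T_max = τ_allow·J/r = 4.32×10^7 × 2.844×10^-8 / 0.0116 = 105.9 N·m.
ω = 2π·130 = 816.8 rad/s, so P_max = T_max·ω = 8.652×10^4 W.

86.5 kW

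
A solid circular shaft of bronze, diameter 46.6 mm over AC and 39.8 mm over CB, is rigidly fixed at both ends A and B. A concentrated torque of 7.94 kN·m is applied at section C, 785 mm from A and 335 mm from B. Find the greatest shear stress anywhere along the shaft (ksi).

51.6 ksi

Compatibility: T_A·a/J_AC = T_B·b/J_CB with T_A + T_B = T₀.
J_AC = 4.63×10^-7 m⁴, J_CB = 2.46×10^-7 m⁴, so T_A = T₀·(J_AC/a)/((J_AC/a)+(J_CB/b)) = 3534 N·m, T_B = 4406 N·m.
τ in each portion: τ_AC = 1.78×10^8 Pa, τ_CB = 3.56×10^8 Pa; maximum is in CB.
τ_max = T_CB·r/J = 4406·0.0199/2.46×10^-7 = 3.559×10^8 Pa.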